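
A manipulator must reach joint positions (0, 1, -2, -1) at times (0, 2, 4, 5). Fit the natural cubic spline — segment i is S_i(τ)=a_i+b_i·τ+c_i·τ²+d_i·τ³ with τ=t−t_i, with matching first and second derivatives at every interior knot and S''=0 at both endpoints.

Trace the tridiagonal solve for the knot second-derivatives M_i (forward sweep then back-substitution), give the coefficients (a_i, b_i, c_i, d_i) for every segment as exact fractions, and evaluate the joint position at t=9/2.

Δ: Δ0=1/2, Δ1=-3/2, Δ2=1
row 1: diag=8, rhs=-12; c'=1/4, d'=-3/2
row 2: denom=6−2·1/4=11/2; d'=(15−2·-3/2)/(11/2)=36/11
back: M2=36/11
back: M1=-3/2−1/4·36/11=-51/22
M: M0=0, M1=-51/22, M2=36/11, M3=0
seg 0: a=0, c=M0/2=0, d=(M1−M0)/(6·2)=-17/88, b=Δ0−h0·(2M0+M1)/6=14/11
seg 1: a=1, c=M1/2=-51/44, d=(M2−M1)/(6·2)=41/88, b=Δ1−h1·(2M1+M2)/6=-23/22
seg 2: a=-2, c=M2/2=18/11, d=(M3−M2)/(6·1)=-6/11, b=Δ2−h2·(2M2+M3)/6=-1/11
t_q=9/2 → seg 2, τ=1/2; S=-2+-1/11·τ+18/11·τ²+-6/11·τ³=-75/44

  seg 0: a=0 b=14/11 c=0 d=-17/88
  seg 1: a=1 b=-23/22 c=-51/44 d=41/88
  seg 2: a=-2 b=-1/11 c=18/11 d=-6/11
S(9/2) = -75/44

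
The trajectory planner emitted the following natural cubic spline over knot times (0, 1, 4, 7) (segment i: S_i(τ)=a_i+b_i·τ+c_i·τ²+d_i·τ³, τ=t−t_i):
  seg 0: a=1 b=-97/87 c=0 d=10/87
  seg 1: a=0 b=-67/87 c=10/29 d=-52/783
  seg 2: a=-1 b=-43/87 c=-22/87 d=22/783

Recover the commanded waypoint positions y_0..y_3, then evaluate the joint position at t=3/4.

y_0 = S_0(0) = a_0 = 1
y_1 = S_1(0) = a_1 = 0
y_2 = S_2(0) = a_2 = -1
y_3 = S_2(3) = -4
t_q=3/4 is in segment 0 (τ=3/4); S_0(τ)=197/928

y_0=1 y_1=0 y_2=-1 y_3=-4
S(3/4) = 197/928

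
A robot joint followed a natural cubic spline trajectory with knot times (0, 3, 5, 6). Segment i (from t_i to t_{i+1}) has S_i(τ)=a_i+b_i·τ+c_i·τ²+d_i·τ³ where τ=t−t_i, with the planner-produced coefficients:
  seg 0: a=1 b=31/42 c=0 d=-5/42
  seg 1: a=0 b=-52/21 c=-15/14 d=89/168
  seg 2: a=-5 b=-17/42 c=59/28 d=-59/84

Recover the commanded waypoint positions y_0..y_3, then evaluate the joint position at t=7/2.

y_0 = S_0(0) = a_0 = 1
y_1 = S_1(0) = a_1 = 0
y_2 = S_2(0) = a_2 = -5
y_3 = S_2(1) = -4
t_q=7/2 is in segment 1 (τ=1/2); S_1(τ)=-645/448

y_0=1 y_1=0 y_2=-5 y_3=-4
S(7/2) = -645/448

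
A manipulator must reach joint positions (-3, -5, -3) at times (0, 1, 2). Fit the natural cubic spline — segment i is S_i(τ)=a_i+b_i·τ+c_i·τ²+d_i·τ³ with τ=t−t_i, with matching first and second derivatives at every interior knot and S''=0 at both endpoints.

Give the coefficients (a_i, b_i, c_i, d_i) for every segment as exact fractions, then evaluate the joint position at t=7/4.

Δ: Δ0=-2, Δ1=2
row 1: diag=4, rhs=24; c'=1/4, d'=6
back: M1=6
M: M0=0, M1=6, M2=0
seg 0: a=-3, c=M0/2=0, d=(M1−M0)/(6·1)=1, b=Δ0−h0·(2M0+M1)/6=-3
seg 1: a=-5, c=M1/2=3, d=(M2−M1)/(6·1)=-1, b=Δ1−h1·(2M1+M2)/6=0
t_q=7/4 → seg 1, τ=3/4; S=-5+0·τ+3·τ²+-1·τ³=-239/64

  seg 0: a=-3 b=-3 c=0 d=1
  seg 1: a=-5 b=0 c=3 d=-1
S(7/4) = -239/64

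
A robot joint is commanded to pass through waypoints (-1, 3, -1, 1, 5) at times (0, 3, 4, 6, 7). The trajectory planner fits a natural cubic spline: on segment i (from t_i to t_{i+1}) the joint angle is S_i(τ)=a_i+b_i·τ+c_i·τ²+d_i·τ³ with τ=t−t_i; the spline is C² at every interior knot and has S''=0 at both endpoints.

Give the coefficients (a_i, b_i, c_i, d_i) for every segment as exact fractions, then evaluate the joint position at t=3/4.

  seg 0: a=-1 b=1376/375 c=0 d=-292/1125
  seg 1: a=3 b=-1252/375 c=-292/125 d=628/375
  seg 2: a=-1 b=-224/75 c=336/125 d=-521/1500
  seg 3: a=1 b=1349/375 c=151/250 d=-151/750
S(3/4) = 657/400

Δ: Δ0=4/3, Δ1=-4, Δ2=1, Δ3=4
row 1: diag=8, rhs=-32; c'=1/8, d'=-4
row 2: denom=6−1·1/8=47/8; d'=(30−1·-4)/(47/8)=272/47
row 3: denom=6−2·16/47=250/47; d'=(18−2·272/47)/(250/47)=151/125
back: M3=151/125
back: M2=272/47−16/47·151/125=672/125
back: M1=-4−1/8·672/125=-584/125
M: M0=0, M1=-584/125, M2=672/125, M3=151/125, M4=0
seg 0: a=-1, c=M0/2=0, d=(M1−M0)/(6·3)=-292/1125, b=Δ0−h0·(2M0+M1)/6=1376/375
seg 1: a=3, c=M1/2=-292/125, d=(M2−M1)/(6·1)=628/375, b=Δ1−h1·(2M1+M2)/6=-1252/375
seg 2: a=-1, c=M2/2=336/125, d=(M3−M2)/(6·2)=-521/1500, b=Δ2−h2·(2M2+M3)/6=-224/75
seg 3: a=1, c=M3/2=151/250, d=(M4−M3)/(6·1)=-151/750, b=Δ3−h3·(2M3+M4)/6=1349/375
t_q=3/4 → seg 0, τ=3/4; S=-1+1376/375·τ+0·τ²+-292/1125·τ³=657/400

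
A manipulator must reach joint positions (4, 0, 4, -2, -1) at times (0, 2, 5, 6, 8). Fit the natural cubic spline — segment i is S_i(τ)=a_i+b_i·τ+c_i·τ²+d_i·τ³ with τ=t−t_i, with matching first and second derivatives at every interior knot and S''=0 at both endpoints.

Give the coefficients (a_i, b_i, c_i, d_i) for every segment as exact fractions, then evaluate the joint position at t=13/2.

  seg 0: a=4 b=-4345/1248 c=0 d=1849/4992
  seg 1: a=0 b=601/624 c=1849/832 d=-403/576
  seg 2: a=4 b=-11465/2496 c=-1695/416 d=6659/2496
  seg 3: a=-2 b=-2957/624 c=3269/832 d=-3269/4992
S(13/2) = -46179/13312

Δ: Δ0=-2, Δ1=4/3, Δ2=-6, Δ3=1/2
row 1: diag=10, rhs=20; c'=3/10, d'=2
row 2: denom=8−3·3/10=71/10; d'=(-44−3·2)/(71/10)=-500/71
row 3: denom=6−1·10/71=416/71; d'=(39−1·-500/71)/(416/71)=3269/416
back: M3=3269/416
back: M2=-500/71−10/71·3269/416=-1695/208
back: M1=2−3/10·-1695/208=1849/416
M: M0=0, M1=1849/416, M2=-1695/208, M3=3269/416, M4=0
seg 0: a=4, c=M0/2=0, d=(M1−M0)/(6·2)=1849/4992, b=Δ0−h0·(2M0+M1)/6=-4345/1248
seg 1: a=0, c=M1/2=1849/832, d=(M2−M1)/(6·3)=-403/576, b=Δ1−h1·(2M1+M2)/6=601/624
seg 2: a=4, c=M2/2=-1695/416, d=(M3−M2)/(6·1)=6659/2496, b=Δ2−h2·(2M2+M3)/6=-11465/2496
seg 3: a=-2, c=M3/2=3269/832, d=(M4−M3)/(6·2)=-3269/4992, b=Δ3−h3·(2M3+M4)/6=-2957/624
t_q=13/2 → seg 3, τ=1/2; S=-2+-2957/624·τ+3269/832·τ²+-3269/4992·τ³=-46179/13312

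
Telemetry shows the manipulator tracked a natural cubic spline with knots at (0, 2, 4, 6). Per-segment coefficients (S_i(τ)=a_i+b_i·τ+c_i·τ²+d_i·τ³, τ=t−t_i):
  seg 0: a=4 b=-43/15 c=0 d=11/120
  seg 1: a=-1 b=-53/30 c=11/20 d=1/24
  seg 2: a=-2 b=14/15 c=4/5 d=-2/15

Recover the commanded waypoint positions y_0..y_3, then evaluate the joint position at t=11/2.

y_0=4 y_1=-1 y_2=-2 y_3=2
S(11/2) = 3/4

y_0 = S_0(0) = a_0 = 4
y_1 = S_1(0) = a_1 = -1
y_2 = S_2(0) = a_2 = -2
y_3 = S_2(2) = 2
t_q=11/2 is in segment 2 (τ=3/2); S_2(τ)=3/4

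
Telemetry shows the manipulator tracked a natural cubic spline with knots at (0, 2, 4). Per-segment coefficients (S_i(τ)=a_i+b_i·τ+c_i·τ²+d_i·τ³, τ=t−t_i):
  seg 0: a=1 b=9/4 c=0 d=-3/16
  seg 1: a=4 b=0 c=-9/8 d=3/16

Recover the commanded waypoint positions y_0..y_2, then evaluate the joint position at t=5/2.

y_0 = S_0(0) = a_0 = 1
y_1 = S_1(0) = a_1 = 4
y_2 = S_1(2) = 1
t_q=5/2 is in segment 1 (τ=1/2); S_1(τ)=479/128

y_0=1 y_1=4 y_2=1
S(5/2) = 479/128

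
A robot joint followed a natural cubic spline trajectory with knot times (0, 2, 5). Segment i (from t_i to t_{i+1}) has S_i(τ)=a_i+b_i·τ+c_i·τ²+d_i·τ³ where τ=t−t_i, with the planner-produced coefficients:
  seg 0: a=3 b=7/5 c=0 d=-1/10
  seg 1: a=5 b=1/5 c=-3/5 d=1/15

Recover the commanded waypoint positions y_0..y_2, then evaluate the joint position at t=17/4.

y_0 = S_0(0) = a_0 = 3
y_1 = S_1(0) = a_1 = 5
y_2 = S_1(3) = 2
t_q=17/4 is in segment 1 (τ=9/4); S_1(τ)=203/64

y_0=3 y_1=5 y_2=2
S(17/4) = 203/64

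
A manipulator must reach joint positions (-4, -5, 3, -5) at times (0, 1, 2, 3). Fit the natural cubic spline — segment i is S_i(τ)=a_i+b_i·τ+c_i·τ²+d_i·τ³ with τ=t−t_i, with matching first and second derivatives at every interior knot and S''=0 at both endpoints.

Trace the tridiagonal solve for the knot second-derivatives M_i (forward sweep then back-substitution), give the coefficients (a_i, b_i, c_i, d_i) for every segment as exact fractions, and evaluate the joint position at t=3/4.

Δ: Δ0=-1, Δ1=8, Δ2=-8
row 1: diag=4, rhs=54; c'=1/4, d'=27/2
row 2: denom=4−1·1/4=15/4; d'=(-96−1·27/2)/(15/4)=-146/5
back: M2=-146/5
back: M1=27/2−1/4·-146/5=104/5
M: M0=0, M1=104/5, M2=-146/5, M3=0
seg 0: a=-4, c=M0/2=0, d=(M1−M0)/(6·1)=52/15, b=Δ0−h0·(2M0+M1)/6=-67/15
seg 1: a=-5, c=M1/2=52/5, d=(M2−M1)/(6·1)=-25/3, b=Δ1−h1·(2M1+M2)/6=89/15
seg 2: a=3, c=M2/2=-73/5, d=(M3−M2)/(6·1)=73/15, b=Δ2−h2·(2M2+M3)/6=26/15
t_q=3/4 → seg 0, τ=3/4; S=-4+-67/15·τ+0·τ²+52/15·τ³=-471/80

  seg 0: a=-4 b=-67/15 c=0 d=52/15
  seg 1: a=-5 b=89/15 c=52/5 d=-25/3
  seg 2: a=3 b=26/15 c=-73/5 d=73/15
S(3/4) = -471/80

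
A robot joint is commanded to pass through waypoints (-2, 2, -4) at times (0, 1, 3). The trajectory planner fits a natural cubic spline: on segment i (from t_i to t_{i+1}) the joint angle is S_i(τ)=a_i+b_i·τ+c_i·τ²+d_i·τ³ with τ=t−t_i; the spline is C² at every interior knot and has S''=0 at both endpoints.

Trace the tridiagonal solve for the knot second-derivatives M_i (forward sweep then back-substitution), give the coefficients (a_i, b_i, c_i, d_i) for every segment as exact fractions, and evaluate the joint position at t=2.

Δ: Δ0=4, Δ1=-3
row 1: diag=6, rhs=-42; c'=1/3, d'=-7
back: M1=-7
M: M0=0, M1=-7, M2=0
seg 0: a=-2, c=M0/2=0, d=(M1−M0)/(6·1)=-7/6, b=Δ0−h0·(2M0+M1)/6=31/6
seg 1: a=2, c=M1/2=-7/2, d=(M2−M1)/(6·2)=7/12, b=Δ1−h1·(2M1+M2)/6=5/3
t_q=2 → seg 1, τ=1; S=2+5/3·τ+-7/2·τ²+7/12·τ³=3/4

  seg 0: a=-2 b=31/6 c=0 d=-7/6
  seg 1: a=2 b=5/3 c=-7/2 d=7/12
S(2) = 3/4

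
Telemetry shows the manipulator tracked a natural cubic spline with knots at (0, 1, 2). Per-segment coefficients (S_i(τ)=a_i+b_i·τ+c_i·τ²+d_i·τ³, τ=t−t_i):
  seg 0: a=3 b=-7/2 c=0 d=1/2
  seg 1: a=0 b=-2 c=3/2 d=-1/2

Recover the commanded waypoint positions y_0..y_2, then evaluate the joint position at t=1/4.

y_0=3 y_1=0 y_2=-1
S(1/4) = 273/128

y_0 = S_0(0) = a_0 = 3
y_1 = S_1(0) = a_1 = 0
y_2 = S_1(1) = -1
t_q=1/4 is in segment 0 (τ=1/4); S_0(τ)=273/128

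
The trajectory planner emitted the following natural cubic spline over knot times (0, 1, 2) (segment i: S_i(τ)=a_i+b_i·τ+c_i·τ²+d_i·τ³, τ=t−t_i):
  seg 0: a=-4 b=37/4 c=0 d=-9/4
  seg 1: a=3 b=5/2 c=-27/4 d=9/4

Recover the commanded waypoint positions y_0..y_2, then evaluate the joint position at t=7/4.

y_0=-4 y_1=3 y_2=1
S(7/4) = 519/256

y_0 = S_0(0) = a_0 = -4
y_1 = S_1(0) = a_1 = 3
y_2 = S_1(1) = 1
t_q=7/4 is in segment 1 (τ=3/4); S_1(τ)=519/256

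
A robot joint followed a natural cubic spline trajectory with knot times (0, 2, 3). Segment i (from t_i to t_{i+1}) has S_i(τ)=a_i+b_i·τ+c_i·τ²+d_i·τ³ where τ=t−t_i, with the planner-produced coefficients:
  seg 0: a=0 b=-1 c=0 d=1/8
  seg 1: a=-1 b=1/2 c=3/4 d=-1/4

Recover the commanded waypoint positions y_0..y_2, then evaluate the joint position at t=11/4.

y_0=0 y_1=-1 y_2=0
S(11/4) = -79/256

y_0 = S_0(0) = a_0 = 0
y_1 = S_1(0) = a_1 = -1
y_2 = S_1(1) = 0
t_q=11/4 is in segment 1 (τ=3/4); S_1(τ)=-79/256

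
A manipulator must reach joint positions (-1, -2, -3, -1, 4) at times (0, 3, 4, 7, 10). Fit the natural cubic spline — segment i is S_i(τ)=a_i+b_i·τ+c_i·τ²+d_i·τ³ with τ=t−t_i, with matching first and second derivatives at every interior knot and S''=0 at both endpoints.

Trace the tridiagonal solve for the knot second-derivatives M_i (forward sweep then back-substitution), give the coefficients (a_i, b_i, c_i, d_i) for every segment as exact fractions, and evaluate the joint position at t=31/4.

Δ: Δ0=-1/3, Δ1=-1, Δ2=2/3, Δ3=5/3
row 1: diag=8, rhs=-4; c'=1/8, d'=-1/2
row 2: denom=8−1·1/8=63/8; d'=(10−1·-1/2)/(63/8)=4/3
row 3: denom=12−3·8/21=76/7; d'=(6−3·4/3)/(76/7)=7/38
back: M3=7/38
back: M2=4/3−8/21·7/38=24/19
back: M1=-1/2−1/8·24/19=-25/38
M: M0=0, M1=-25/38, M2=24/19, M3=7/38, M4=0
seg 0: a=-1, c=M0/2=0, d=(M1−M0)/(6·3)=-25/684, b=Δ0−h0·(2M0+M1)/6=-1/228
seg 1: a=-2, c=M1/2=-25/76, d=(M2−M1)/(6·1)=73/228, b=Δ1−h1·(2M1+M2)/6=-113/114
seg 2: a=-3, c=M2/2=12/19, d=(M3−M2)/(6·3)=-41/684, b=Δ2−h2·(2M2+M3)/6=-157/228
seg 3: a=-1, c=M3/2=7/76, d=(M4−M3)/(6·3)=-7/684, b=Δ3−h3·(2M3+M4)/6=169/114
t_q=31/4 → seg 3, τ=3/4; S=-1+169/114·τ+7/76·τ²+-7/684·τ³=775/4864

  seg 0: a=-1 b=-1/228 c=0 d=-25/684
  seg 1: a=-2 b=-113/114 c=-25/76 d=73/228
  seg 2: a=-3 b=-157/228 c=12/19 d=-41/684
  seg 3: a=-1 b=169/114 c=7/76 d=-7/684
S(31/4) = 775/4864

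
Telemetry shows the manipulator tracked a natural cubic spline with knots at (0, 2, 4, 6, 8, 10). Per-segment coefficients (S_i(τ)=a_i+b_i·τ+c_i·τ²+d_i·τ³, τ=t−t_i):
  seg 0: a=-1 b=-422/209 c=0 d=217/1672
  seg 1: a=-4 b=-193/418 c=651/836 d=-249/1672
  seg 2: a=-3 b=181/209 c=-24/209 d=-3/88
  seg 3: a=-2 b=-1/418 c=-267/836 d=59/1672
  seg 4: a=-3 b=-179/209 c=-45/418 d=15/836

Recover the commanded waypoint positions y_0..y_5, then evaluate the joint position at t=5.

y_0=-1 y_1=-4 y_2=-3 y_3=-2 y_4=-3 y_5=-5
S(5) = -347/152

y_0 = S_0(0) = a_0 = -1
y_1 = S_1(0) = a_1 = -4
y_2 = S_2(0) = a_2 = -3
y_3 = S_3(0) = a_3 = -2
y_4 = S_4(0) = a_4 = -3
y_5 = S_4(2) = -5
t_q=5 is in segment 2 (τ=1); S_2(τ)=-347/152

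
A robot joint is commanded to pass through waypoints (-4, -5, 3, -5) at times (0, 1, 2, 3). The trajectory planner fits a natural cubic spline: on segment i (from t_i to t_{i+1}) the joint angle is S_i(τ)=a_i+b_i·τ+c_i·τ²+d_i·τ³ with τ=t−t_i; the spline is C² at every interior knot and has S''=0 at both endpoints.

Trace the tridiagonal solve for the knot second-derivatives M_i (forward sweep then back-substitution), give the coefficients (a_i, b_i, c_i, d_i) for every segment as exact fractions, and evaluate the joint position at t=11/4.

Δ: Δ0=-1, Δ1=8, Δ2=-8
row 1: diag=4, rhs=54; c'=1/4, d'=27/2
row 2: denom=4−1·1/4=15/4; d'=(-96−1·27/2)/(15/4)=-146/5
back: M2=-146/5
back: M1=27/2−1/4·-146/5=104/5
M: M0=0, M1=104/5, M2=-146/5, M3=0
seg 0: a=-4, c=M0/2=0, d=(M1−M0)/(6·1)=52/15, b=Δ0−h0·(2M0+M1)/6=-67/15
seg 1: a=-5, c=M1/2=52/5, d=(M2−M1)/(6·1)=-25/3, b=Δ1−h1·(2M1+M2)/6=89/15
seg 2: a=3, c=M2/2=-73/5, d=(M3−M2)/(6·1)=73/15, b=Δ2−h2·(2M2+M3)/6=26/15
t_q=11/4 → seg 2, τ=3/4; S=3+26/15·τ+-73/5·τ²+73/15·τ³=-119/64

  seg 0: a=-4 b=-67/15 c=0 d=52/15
  seg 1: a=-5 b=89/15 c=52/5 d=-25/3
  seg 2: a=3 b=26/15 c=-73/5 d=73/15
S(11/4) = -119/64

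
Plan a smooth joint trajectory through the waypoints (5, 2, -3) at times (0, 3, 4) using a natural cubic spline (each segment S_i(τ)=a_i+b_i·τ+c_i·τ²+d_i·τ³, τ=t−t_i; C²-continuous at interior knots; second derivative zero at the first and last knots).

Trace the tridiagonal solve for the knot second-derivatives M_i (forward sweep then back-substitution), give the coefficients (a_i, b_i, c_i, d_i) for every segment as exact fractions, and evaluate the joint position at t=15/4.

  seg 0: a=5 b=1/2 c=0 d=-1/6
  seg 1: a=2 b=-4 c=-3/2 d=1/2
S(15/4) = -209/128

Δ: Δ0=-1, Δ1=-5
row 1: diag=8, rhs=-24; c'=1/8, d'=-3
back: M1=-3
M: M0=0, M1=-3, M2=0
seg 0: a=5, c=M0/2=0, d=(M1−M0)/(6·3)=-1/6, b=Δ0−h0·(2M0+M1)/6=1/2
seg 1: a=2, c=M1/2=-3/2, d=(M2−M1)/(6·1)=1/2, b=Δ1−h1·(2M1+M2)/6=-4
t_q=15/4 → seg 1, τ=3/4; S=2+-4·τ+-3/2·τ²+1/2·τ³=-209/128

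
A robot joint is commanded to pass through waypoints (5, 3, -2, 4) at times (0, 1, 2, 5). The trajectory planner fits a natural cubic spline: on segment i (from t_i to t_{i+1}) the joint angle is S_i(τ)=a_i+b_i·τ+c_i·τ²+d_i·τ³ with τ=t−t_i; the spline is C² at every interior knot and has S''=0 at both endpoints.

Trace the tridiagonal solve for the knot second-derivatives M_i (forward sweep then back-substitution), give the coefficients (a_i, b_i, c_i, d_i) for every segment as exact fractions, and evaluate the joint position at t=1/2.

  seg 0: a=5 b=-1 c=0 d=-1
  seg 1: a=3 b=-4 c=-3 d=2
  seg 2: a=-2 b=-4 c=3 d=-1/3
S(1/2) = 35/8

Δ: Δ0=-2, Δ1=-5, Δ2=2
row 1: diag=4, rhs=-18; c'=1/4, d'=-9/2
row 2: denom=8−1·1/4=31/4; d'=(42−1·-9/2)/(31/4)=6
back: M2=6
back: M1=-9/2−1/4·6=-6
M: M0=0, M1=-6, M2=6, M3=0
seg 0: a=5, c=M0/2=0, d=(M1−M0)/(6·1)=-1, b=Δ0−h0·(2M0+M1)/6=-1
seg 1: a=3, c=M1/2=-3, d=(M2−M1)/(6·1)=2, b=Δ1−h1·(2M1+M2)/6=-4
seg 2: a=-2, c=M2/2=3, d=(M3−M2)/(6·3)=-1/3, b=Δ2−h2·(2M2+M3)/6=-4
t_q=1/2 → seg 0, τ=1/2; S=5+-1·τ+0·τ²+-1·τ³=35/8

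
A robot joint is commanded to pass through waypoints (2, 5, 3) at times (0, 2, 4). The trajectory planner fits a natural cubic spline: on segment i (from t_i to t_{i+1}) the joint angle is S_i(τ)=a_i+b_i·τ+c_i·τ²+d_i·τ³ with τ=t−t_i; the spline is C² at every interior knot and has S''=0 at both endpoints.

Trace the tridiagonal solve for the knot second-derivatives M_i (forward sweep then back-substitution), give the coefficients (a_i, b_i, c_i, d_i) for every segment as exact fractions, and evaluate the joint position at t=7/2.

Δ: Δ0=3/2, Δ1=-1
row 1: diag=8, rhs=-15; c'=1/4, d'=-15/8
back: M1=-15/8
M: M0=0, M1=-15/8, M2=0
seg 0: a=2, c=M0/2=0, d=(M1−M0)/(6·2)=-5/32, b=Δ0−h0·(2M0+M1)/6=17/8
seg 1: a=5, c=M1/2=-15/16, d=(M2−M1)/(6·2)=5/32, b=Δ1−h1·(2M1+M2)/6=1/4
t_q=7/2 → seg 1, τ=3/2; S=5+1/4·τ+-15/16·τ²+5/32·τ³=971/256

  seg 0: a=2 b=17/8 c=0 d=-5/32
  seg 1: a=5 b=1/4 c=-15/16 d=5/32
S(7/2) = 971/256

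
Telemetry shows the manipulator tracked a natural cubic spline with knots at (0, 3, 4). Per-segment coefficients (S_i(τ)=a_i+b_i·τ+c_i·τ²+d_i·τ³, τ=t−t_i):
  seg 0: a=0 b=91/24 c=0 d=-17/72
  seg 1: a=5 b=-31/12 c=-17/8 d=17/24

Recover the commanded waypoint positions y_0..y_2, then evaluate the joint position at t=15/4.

y_0 = S_0(0) = a_0 = 0
y_1 = S_1(0) = a_1 = 5
y_2 = S_1(1) = 1
t_q=15/4 is in segment 1 (τ=3/4); S_1(τ)=1109/512

y_0=0 y_1=5 y_2=1
S(15/4) = 1109/512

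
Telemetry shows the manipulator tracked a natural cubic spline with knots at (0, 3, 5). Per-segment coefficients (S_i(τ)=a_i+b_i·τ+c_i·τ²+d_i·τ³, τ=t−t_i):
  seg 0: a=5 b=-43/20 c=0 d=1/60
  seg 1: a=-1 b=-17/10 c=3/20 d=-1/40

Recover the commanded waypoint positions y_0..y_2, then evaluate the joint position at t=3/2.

y_0=5 y_1=-1 y_2=-4
S(3/2) = 293/160

y_0 = S_0(0) = a_0 = 5
y_1 = S_1(0) = a_1 = -1
y_2 = S_1(2) = -4
t_q=3/2 is in segment 0 (τ=3/2); S_0(τ)=293/160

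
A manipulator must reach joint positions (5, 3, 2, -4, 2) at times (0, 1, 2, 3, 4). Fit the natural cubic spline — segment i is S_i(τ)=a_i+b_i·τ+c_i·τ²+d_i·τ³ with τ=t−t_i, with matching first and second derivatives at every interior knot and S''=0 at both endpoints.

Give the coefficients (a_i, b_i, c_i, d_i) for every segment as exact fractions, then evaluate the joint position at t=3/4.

  seg 0: a=5 b=-159/56 c=0 d=47/56
  seg 1: a=3 b=-9/28 c=141/56 d=-179/56
  seg 2: a=2 b=-39/8 c=-99/14 d=333/56
  seg 3: a=-4 b=-33/28 c=603/56 d=-201/56
S(3/4) = 1651/512

Δ: Δ0=-2, Δ1=-1, Δ2=-6, Δ3=6
row 1: diag=4, rhs=6; c'=1/4, d'=3/2
row 2: denom=4−1·1/4=15/4; d'=(-30−1·3/2)/(15/4)=-42/5
row 3: denom=4−1·4/15=56/15; d'=(72−1·-42/5)/(56/15)=603/28
back: M3=603/28
back: M2=-42/5−4/15·603/28=-99/7
back: M1=3/2−1/4·-99/7=141/28
M: M0=0, M1=141/28, M2=-99/7, M3=603/28, M4=0
seg 0: a=5, c=M0/2=0, d=(M1−M0)/(6·1)=47/56, b=Δ0−h0·(2M0+M1)/6=-159/56
seg 1: a=3, c=M1/2=141/56, d=(M2−M1)/(6·1)=-179/56, b=Δ1−h1·(2M1+M2)/6=-9/28
seg 2: a=2, c=M2/2=-99/14, d=(M3−M2)/(6·1)=333/56, b=Δ2−h2·(2M2+M3)/6=-39/8
seg 3: a=-4, c=M3/2=603/56, d=(M4−M3)/(6·1)=-201/56, b=Δ3−h3·(2M3+M4)/6=-33/28
t_q=3/4 → seg 0, τ=3/4; S=5+-159/56·τ+0·τ²+47/56·τ³=1651/512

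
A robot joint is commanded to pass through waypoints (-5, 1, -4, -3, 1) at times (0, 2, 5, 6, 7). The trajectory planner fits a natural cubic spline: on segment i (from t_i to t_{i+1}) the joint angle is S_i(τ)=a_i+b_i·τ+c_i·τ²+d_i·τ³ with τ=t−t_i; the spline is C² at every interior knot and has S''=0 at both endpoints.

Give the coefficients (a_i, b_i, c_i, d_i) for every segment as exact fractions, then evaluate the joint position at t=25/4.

Δ: Δ0=3, Δ1=-5/3, Δ2=1, Δ3=4
row 1: diag=10, rhs=-28; c'=3/10, d'=-14/5
row 2: denom=8−3·3/10=71/10; d'=(16−3·-14/5)/(71/10)=244/71
row 3: denom=4−1·10/71=274/71; d'=(18−1·244/71)/(274/71)=517/137
back: M3=517/137
back: M2=244/71−10/71·517/137=398/137
back: M1=-14/5−3/10·398/137=-503/137
M: M0=0, M1=-503/137, M2=398/137, M3=517/137, M4=0
seg 0: a=-5, c=M0/2=0, d=(M1−M0)/(6·2)=-503/1644, b=Δ0−h0·(2M0+M1)/6=1736/411
seg 1: a=1, c=M1/2=-503/274, d=(M2−M1)/(6·3)=901/2466, b=Δ1−h1·(2M1+M2)/6=227/411
seg 2: a=-4, c=M2/2=199/137, d=(M3−M2)/(6·1)=119/822, b=Δ2−h2·(2M2+M3)/6=-491/822
seg 3: a=-3, c=M3/2=517/274, d=(M4−M3)/(6·1)=-517/822, b=Δ3−h3·(2M3+M4)/6=1127/411
t_q=25/4 → seg 3, τ=1/4; S=-3+1127/411·τ+517/274·τ²+-517/822·τ³=-38691/17536

  seg 0: a=-5 b=1736/411 c=0 d=-503/1644
  seg 1: a=1 b=227/411 c=-503/274 d=901/2466
  seg 2: a=-4 b=-491/822 c=199/137 d=119/822
  seg 3: a=-3 b=1127/411 c=517/274 d=-517/822
S(25/4) = -38691/17536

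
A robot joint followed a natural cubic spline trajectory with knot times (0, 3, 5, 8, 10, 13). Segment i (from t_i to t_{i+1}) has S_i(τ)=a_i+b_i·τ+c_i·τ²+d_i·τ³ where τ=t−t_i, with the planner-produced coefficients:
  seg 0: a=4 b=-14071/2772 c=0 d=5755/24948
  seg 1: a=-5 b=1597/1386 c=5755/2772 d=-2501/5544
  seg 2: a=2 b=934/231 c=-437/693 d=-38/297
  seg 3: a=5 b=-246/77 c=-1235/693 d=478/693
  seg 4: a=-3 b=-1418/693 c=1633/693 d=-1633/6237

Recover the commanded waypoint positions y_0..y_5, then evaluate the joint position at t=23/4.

y_0=4 y_1=-5 y_2=2 y_3=5 y_4=-3 y_5=5
S(23/4) = 11393/2464

y_0 = S_0(0) = a_0 = 4
y_1 = S_1(0) = a_1 = -5
y_2 = S_2(0) = a_2 = 2
y_3 = S_3(0) = a_3 = 5
y_4 = S_4(0) = a_4 = -3
y_5 = S_4(3) = 5
t_q=23/4 is in segment 2 (τ=3/4); S_2(τ)=11393/2464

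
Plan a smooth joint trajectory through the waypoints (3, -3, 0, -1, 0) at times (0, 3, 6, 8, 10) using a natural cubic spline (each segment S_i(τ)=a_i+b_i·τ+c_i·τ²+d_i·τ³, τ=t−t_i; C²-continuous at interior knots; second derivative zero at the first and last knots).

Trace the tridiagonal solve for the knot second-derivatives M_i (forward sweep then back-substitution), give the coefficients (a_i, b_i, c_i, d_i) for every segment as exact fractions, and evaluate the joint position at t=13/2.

Δ: Δ0=-2, Δ1=1, Δ2=-1/2, Δ3=1/2
row 1: diag=12, rhs=18; c'=1/4, d'=3/2
row 2: denom=10−3·1/4=37/4; d'=(-9−3·3/2)/(37/4)=-54/37
row 3: denom=8−2·8/37=280/37; d'=(6−2·-54/37)/(280/37)=33/28
back: M3=33/28
back: M2=-54/37−8/37·33/28=-12/7
back: M1=3/2−1/4·-12/7=27/14
M: M0=0, M1=27/14, M2=-12/7, M3=33/28, M4=0
seg 0: a=3, c=M0/2=0, d=(M1−M0)/(6·3)=3/28, b=Δ0−h0·(2M0+M1)/6=-83/28
seg 1: a=-3, c=M1/2=27/28, d=(M2−M1)/(6·3)=-17/84, b=Δ1−h1·(2M1+M2)/6=-1/14
seg 2: a=0, c=M2/2=-6/7, d=(M3−M2)/(6·2)=27/112, b=Δ2−h2·(2M2+M3)/6=1/4
seg 3: a=-1, c=M3/2=33/56, d=(M4−M3)/(6·2)=-11/112, b=Δ3−h3·(2M3+M4)/6=-2/7
t_q=13/2 → seg 2, τ=1/2; S=0+1/4·τ+-6/7·τ²+27/112·τ³=-53/896

  seg 0: a=3 b=-83/28 c=0 d=3/28
  seg 1: a=-3 b=-1/14 c=27/28 d=-17/84
  seg 2: a=0 b=1/4 c=-6/7 d=27/112
  seg 3: a=-1 b=-2/7 c=33/56 d=-11/112
S(13/2) = -53/896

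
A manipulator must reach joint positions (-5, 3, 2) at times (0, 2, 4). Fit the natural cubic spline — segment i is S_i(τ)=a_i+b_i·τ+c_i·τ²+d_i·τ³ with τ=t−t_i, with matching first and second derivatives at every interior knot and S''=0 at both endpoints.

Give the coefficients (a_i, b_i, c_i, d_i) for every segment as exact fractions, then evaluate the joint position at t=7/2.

  seg 0: a=-5 b=41/8 c=0 d=-9/32
  seg 1: a=3 b=7/4 c=-27/16 d=9/32
S(7/2) = 711/256

Δ: Δ0=4, Δ1=-1/2
row 1: diag=8, rhs=-27; c'=1/4, d'=-27/8
back: M1=-27/8
M: M0=0, M1=-27/8, M2=0
seg 0: a=-5, c=M0/2=0, d=(M1−M0)/(6·2)=-9/32, b=Δ0−h0·(2M0+M1)/6=41/8
seg 1: a=3, c=M1/2=-27/16, d=(M2−M1)/(6·2)=9/32, b=Δ1−h1·(2M1+M2)/6=7/4
t_q=7/2 → seg 1, τ=3/2; S=3+7/4·τ+-27/16·τ²+9/32·τ³=711/256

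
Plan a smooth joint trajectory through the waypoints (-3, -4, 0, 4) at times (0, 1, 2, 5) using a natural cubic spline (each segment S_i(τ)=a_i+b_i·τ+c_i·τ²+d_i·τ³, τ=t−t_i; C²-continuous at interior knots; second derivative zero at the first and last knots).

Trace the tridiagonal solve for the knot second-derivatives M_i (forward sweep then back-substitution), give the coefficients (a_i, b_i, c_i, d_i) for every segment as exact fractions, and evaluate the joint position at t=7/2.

Δ: Δ0=-1, Δ1=4, Δ2=4/3
row 1: diag=4, rhs=30; c'=1/4, d'=15/2
row 2: denom=8−1·1/4=31/4; d'=(-16−1·15/2)/(31/4)=-94/31
back: M2=-94/31
back: M1=15/2−1/4·-94/31=256/31
M: M0=0, M1=256/31, M2=-94/31, M3=0
seg 0: a=-3, c=M0/2=0, d=(M1−M0)/(6·1)=128/93, b=Δ0−h0·(2M0+M1)/6=-221/93
seg 1: a=-4, c=M1/2=128/31, d=(M2−M1)/(6·1)=-175/93, b=Δ1−h1·(2M1+M2)/6=163/93
seg 2: a=0, c=M2/2=-47/31, d=(M3−M2)/(6·3)=47/279, b=Δ2−h2·(2M2+M3)/6=406/93
t_q=7/2 → seg 2, τ=3/2; S=0+406/93·τ+-47/31·τ²+47/279·τ³=919/248

  seg 0: a=-3 b=-221/93 c=0 d=128/93
  seg 1: a=-4 b=163/93 c=128/31 d=-175/93
  seg 2: a=0 b=406/93 c=-47/31 d=47/279
S(7/2) = 919/248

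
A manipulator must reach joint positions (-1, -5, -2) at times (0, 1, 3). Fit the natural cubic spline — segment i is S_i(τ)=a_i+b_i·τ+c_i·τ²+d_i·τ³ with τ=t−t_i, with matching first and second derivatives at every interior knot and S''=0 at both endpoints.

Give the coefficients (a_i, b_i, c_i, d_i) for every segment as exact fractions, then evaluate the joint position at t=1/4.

Δ: Δ0=-4, Δ1=3/2
row 1: diag=6, rhs=33; c'=1/3, d'=11/2
back: M1=11/2
M: M0=0, M1=11/2, M2=0
seg 0: a=-1, c=M0/2=0, d=(M1−M0)/(6·1)=11/12, b=Δ0−h0·(2M0+M1)/6=-59/12
seg 1: a=-5, c=M1/2=11/4, d=(M2−M1)/(6·2)=-11/24, b=Δ1−h1·(2M1+M2)/6=-13/6
t_q=1/4 → seg 0, τ=1/4; S=-1+-59/12·τ+0·τ²+11/12·τ³=-567/256

  seg 0: a=-1 b=-59/12 c=0 d=11/12
  seg 1: a=-5 b=-13/6 c=11/4 d=-11/24
S(1/4) = -567/256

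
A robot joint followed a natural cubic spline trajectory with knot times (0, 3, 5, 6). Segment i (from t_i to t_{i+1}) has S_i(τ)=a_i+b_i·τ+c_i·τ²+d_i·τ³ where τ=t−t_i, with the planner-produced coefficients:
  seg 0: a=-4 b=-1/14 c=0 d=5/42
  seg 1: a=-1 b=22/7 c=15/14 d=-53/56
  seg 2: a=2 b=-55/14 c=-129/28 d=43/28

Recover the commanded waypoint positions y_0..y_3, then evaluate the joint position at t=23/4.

y_0 = S_0(0) = a_0 = -4
y_1 = S_1(0) = a_1 = -1
y_2 = S_2(0) = a_2 = 2
y_3 = S_2(1) = -5
t_q=23/4 is in segment 2 (τ=3/4); S_2(τ)=-5179/1792

y_0=-4 y_1=-1 y_2=2 y_3=-5
S(23/4) = -5179/1792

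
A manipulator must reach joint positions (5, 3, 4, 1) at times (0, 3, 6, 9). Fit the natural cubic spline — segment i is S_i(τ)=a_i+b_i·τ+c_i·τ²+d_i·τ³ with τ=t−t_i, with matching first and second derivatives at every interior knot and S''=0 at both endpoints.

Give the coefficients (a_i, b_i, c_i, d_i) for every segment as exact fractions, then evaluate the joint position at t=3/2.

Δ: Δ0=-2/3, Δ1=1/3, Δ2=-1
row 1: diag=12, rhs=6; c'=1/4, d'=1/2
row 2: denom=12−3·1/4=45/4; d'=(-8−3·1/2)/(45/4)=-38/45
back: M2=-38/45
back: M1=1/2−1/4·-38/45=32/45
M: M0=0, M1=32/45, M2=-38/45, M3=0
seg 0: a=5, c=M0/2=0, d=(M1−M0)/(6·3)=16/405, b=Δ0−h0·(2M0+M1)/6=-46/45
seg 1: a=3, c=M1/2=16/45, d=(M2−M1)/(6·3)=-7/81, b=Δ1−h1·(2M1+M2)/6=2/45
seg 2: a=4, c=M2/2=-19/45, d=(M3−M2)/(6·3)=19/405, b=Δ2−h2·(2M2+M3)/6=-7/45
t_q=3/2 → seg 0, τ=3/2; S=5+-46/45·τ+0·τ²+16/405·τ³=18/5

  seg 0: a=5 b=-46/45 c=0 d=16/405
  seg 1: a=3 b=2/45 c=16/45 d=-7/81
  seg 2: a=4 b=-7/45 c=-19/45 d=19/405
S(3/2) = 18/5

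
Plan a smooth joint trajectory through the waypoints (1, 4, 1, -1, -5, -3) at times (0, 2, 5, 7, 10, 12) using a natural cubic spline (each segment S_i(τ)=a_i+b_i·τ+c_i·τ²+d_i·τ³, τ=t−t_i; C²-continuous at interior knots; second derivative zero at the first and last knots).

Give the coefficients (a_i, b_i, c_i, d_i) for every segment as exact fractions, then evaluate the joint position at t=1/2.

Δ: Δ0=3/2, Δ1=-1, Δ2=-1, Δ3=-4/3, Δ4=1
row 1: diag=10, rhs=-15; c'=3/10, d'=-3/2
row 2: denom=10−3·3/10=91/10; d'=(0−3·-3/2)/(91/10)=45/91
row 3: denom=10−2·20/91=870/91; d'=(-2−2·45/91)/(870/91)=-136/435
row 4: denom=10−3·91/290=2627/290; d'=(14−3·-136/435)/(2627/290)=4332/2627
back: M4=4332/2627
back: M3=-136/435−91/290·4332/2627=-6542/7881
back: M2=45/91−20/91·-6542/7881=5335/7881
back: M1=-3/2−3/10·5335/7881=-4474/2627
M: M0=0, M1=-4474/2627, M2=5335/7881, M3=-6542/7881, M4=4332/2627, M5=0
seg 0: a=1, c=M0/2=0, d=(M1−M0)/(6·2)=-2237/15762, b=Δ0−h0·(2M0+M1)/6=32591/15762
seg 1: a=4, c=M1/2=-2237/2627, d=(M2−M1)/(6·3)=18757/141858, b=Δ1−h1·(2M1+M2)/6=5747/15762
seg 2: a=1, c=M2/2=5335/15762, d=(M3−M2)/(6·2)=-107/852, b=Δ2−h2·(2M2+M3)/6=-9257/7881
seg 3: a=-1, c=M3/2=-3271/7881, d=(M4−M3)/(6·3)=9769/70929, b=Δ3−h3·(2M3+M4)/6=-3488/2627
seg 4: a=-5, c=M4/2=2166/2627, d=(M5−M4)/(6·2)=-361/2627, b=Δ4−h4·(2M4+M5)/6=-261/2627
t_q=1/2 → seg 0, τ=1/2; S=1+32591/15762·τ+0·τ²+-2237/15762·τ³=84741/42032

  seg 0: a=1 b=32591/15762 c=0 d=-2237/15762
  seg 1: a=4 b=5747/15762 c=-2237/2627 d=18757/141858
  seg 2: a=1 b=-9257/7881 c=5335/15762 d=-107/852
  seg 3: a=-1 b=-3488/2627 c=-3271/7881 d=9769/70929
  seg 4: a=-5 b=-261/2627 c=2166/2627 d=-361/2627
S(1/2) = 84741/42032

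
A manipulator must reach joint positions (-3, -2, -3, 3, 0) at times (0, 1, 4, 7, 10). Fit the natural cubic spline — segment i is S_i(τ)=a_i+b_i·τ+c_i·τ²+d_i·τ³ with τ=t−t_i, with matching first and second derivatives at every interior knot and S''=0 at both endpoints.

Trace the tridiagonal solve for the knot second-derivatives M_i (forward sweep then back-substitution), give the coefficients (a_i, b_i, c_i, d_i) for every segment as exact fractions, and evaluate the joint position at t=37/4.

  seg 0: a=-3 b=421/324 c=0 d=-97/324
  seg 1: a=-2 b=65/162 c=-97/108 d=635/2916
  seg 2: a=-3 b=289/324 c=86/81 d=-673/2916
  seg 3: a=3 b=167/162 c=-329/324 d=329/2916
S(37/4) = 3373/2304

Δ: Δ0=1, Δ1=-1/3, Δ2=2, Δ3=-1
row 1: diag=8, rhs=-8; c'=3/8, d'=-1
row 2: denom=12−3·3/8=87/8; d'=(14−3·-1)/(87/8)=136/87
row 3: denom=12−3·8/29=324/29; d'=(-18−3·136/87)/(324/29)=-329/162
back: M3=-329/162
back: M2=136/87−8/29·-329/162=172/81
back: M1=-1−3/8·172/81=-97/54
M: M0=0, M1=-97/54, M2=172/81, M3=-329/162, M4=0
seg 0: a=-3, c=M0/2=0, d=(M1−M0)/(6·1)=-97/324, b=Δ0−h0·(2M0+M1)/6=421/324
seg 1: a=-2, c=M1/2=-97/108, d=(M2−M1)/(6·3)=635/2916, b=Δ1−h1·(2M1+M2)/6=65/162
seg 2: a=-3, c=M2/2=86/81, d=(M3−M2)/(6·3)=-673/2916, b=Δ2−h2·(2M2+M3)/6=289/324
seg 3: a=3, c=M3/2=-329/324, d=(M4−M3)/(6·3)=329/2916, b=Δ3−h3·(2M3+M4)/6=167/162
t_q=37/4 → seg 3, τ=9/4; S=3+167/162·τ+-329/324·τ²+329/2916·τ³=3373/2304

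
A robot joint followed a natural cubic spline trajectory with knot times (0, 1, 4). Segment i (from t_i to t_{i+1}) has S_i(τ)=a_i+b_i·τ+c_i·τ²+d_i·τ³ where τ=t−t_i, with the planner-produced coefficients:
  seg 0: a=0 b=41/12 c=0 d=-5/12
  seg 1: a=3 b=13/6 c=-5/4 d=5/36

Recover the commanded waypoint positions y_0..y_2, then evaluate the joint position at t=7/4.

y_0=0 y_1=3 y_2=2
S(7/4) = 1019/256

y_0 = S_0(0) = a_0 = 0
y_1 = S_1(0) = a_1 = 3
y_2 = S_1(3) = 2
t_q=7/4 is in segment 1 (τ=3/4); S_1(τ)=1019/256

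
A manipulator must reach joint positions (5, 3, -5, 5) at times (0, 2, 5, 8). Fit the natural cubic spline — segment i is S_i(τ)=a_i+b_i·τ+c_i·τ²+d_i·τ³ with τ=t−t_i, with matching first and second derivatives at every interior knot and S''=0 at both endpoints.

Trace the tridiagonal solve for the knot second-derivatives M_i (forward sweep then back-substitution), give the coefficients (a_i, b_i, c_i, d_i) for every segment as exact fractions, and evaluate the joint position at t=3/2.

  seg 0: a=5 b=-35/111 c=0 d=-19/111
  seg 1: a=3 b=-263/111 c=-38/37 d=103/333
  seg 2: a=-5 b=-20/111 c=65/37 d=-65/333
S(3/2) = 1169/296

Δ: Δ0=-1, Δ1=-8/3, Δ2=10/3
row 1: diag=10, rhs=-10; c'=3/10, d'=-1
row 2: denom=12−3·3/10=111/10; d'=(36−3·-1)/(111/10)=130/37
back: M2=130/37
back: M1=-1−3/10·130/37=-76/37
M: M0=0, M1=-76/37, M2=130/37, M3=0
seg 0: a=5, c=M0/2=0, d=(M1−M0)/(6·2)=-19/111, b=Δ0−h0·(2M0+M1)/6=-35/111
seg 1: a=3, c=M1/2=-38/37, d=(M2−M1)/(6·3)=103/333, b=Δ1−h1·(2M1+M2)/6=-263/111
seg 2: a=-5, c=M2/2=65/37, d=(M3−M2)/(6·3)=-65/333, b=Δ2−h2·(2M2+M3)/6=-20/111
t_q=3/2 → seg 0, τ=3/2; S=5+-35/111·τ+0·τ²+-19/111·τ³=1169/296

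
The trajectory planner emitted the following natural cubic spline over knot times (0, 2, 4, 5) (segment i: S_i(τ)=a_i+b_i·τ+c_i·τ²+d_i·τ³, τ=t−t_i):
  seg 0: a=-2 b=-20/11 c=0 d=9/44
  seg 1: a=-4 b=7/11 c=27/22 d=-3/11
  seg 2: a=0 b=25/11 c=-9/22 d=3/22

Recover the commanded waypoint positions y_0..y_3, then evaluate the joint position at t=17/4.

y_0 = S_0(0) = a_0 = -2
y_1 = S_1(0) = a_1 = -4
y_2 = S_2(0) = a_2 = 0
y_3 = S_2(1) = 2
t_q=17/4 is in segment 2 (τ=1/4); S_2(τ)=767/1408

y_0=-2 y_1=-4 y_2=0 y_3=2
S(17/4) = 767/1408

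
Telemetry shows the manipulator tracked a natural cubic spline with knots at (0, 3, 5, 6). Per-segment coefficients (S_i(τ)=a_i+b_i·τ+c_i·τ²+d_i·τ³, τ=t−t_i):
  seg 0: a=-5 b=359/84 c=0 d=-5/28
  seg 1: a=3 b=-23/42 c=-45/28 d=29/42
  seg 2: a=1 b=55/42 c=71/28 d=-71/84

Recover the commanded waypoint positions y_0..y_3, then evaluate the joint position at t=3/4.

y_0 = S_0(0) = a_0 = -5
y_1 = S_1(0) = a_1 = 3
y_2 = S_2(0) = a_2 = 1
y_3 = S_2(1) = 4
t_q=3/4 is in segment 0 (τ=3/4); S_0(τ)=-3351/1792

y_0=-5 y_1=3 y_2=1 y_3=4
S(3/4) = -3351/1792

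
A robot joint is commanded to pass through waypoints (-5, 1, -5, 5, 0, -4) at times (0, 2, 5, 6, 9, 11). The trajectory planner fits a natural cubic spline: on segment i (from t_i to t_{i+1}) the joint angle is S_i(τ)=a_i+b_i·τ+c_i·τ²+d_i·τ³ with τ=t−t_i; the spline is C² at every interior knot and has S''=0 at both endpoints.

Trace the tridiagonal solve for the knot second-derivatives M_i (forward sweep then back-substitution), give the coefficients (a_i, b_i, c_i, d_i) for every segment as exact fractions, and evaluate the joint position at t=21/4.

Δ: Δ0=3, Δ1=-2, Δ2=10, Δ3=-5/3, Δ4=-2
row 1: diag=10, rhs=-30; c'=3/10, d'=-3
row 2: denom=8−3·3/10=71/10; d'=(72−3·-3)/(71/10)=810/71
row 3: denom=8−1·10/71=558/71; d'=(-70−1·810/71)/(558/71)=-2890/279
row 4: denom=10−3·71/186=549/62; d'=(-2−3·-2890/279)/(549/62)=5408/1647
back: M4=5408/1647
back: M3=-2890/279−71/186·5408/1647=-57374/4941
back: M2=810/71−10/71·-57374/4941=64450/4941
back: M1=-3−3/10·64450/4941=-11386/1647
M: M0=0, M1=-11386/1647, M2=64450/4941, M3=-57374/4941, M4=5408/1647, M5=0
seg 0: a=-5, c=M0/2=0, d=(M1−M0)/(6·2)=-5693/9882, b=Δ0−h0·(2M0+M1)/6=26209/4941
seg 1: a=1, c=M1/2=-5693/1647, d=(M2−M1)/(6·3)=49304/44469, b=Δ1−h1·(2M1+M2)/6=-7949/4941
seg 2: a=-5, c=M2/2=32225/4941, d=(M3−M2)/(6·1)=-752/183, b=Δ2−h2·(2M2+M3)/6=37489/4941
seg 3: a=5, c=M3/2=-28687/4941, d=(M4−M3)/(6·3)=36799/44469, b=Δ3−h3·(2M3+M4)/6=41027/4941
seg 4: a=0, c=M4/2=2704/1647, d=(M5−M4)/(6·2)=-1352/4941, b=Δ4−h4·(2M4+M5)/6=-20698/4941
t_q=21/4 → seg 2, τ=1/4; S=-5+37489/4941·τ+32225/4941·τ²+-752/183·τ³=-72725/26352

  seg 0: a=-5 b=26209/4941 c=0 d=-5693/9882
  seg 1: a=1 b=-7949/4941 c=-5693/1647 d=49304/44469
  seg 2: a=-5 b=37489/4941 c=32225/4941 d=-752/183
  seg 3: a=5 b=41027/4941 c=-28687/4941 d=36799/44469
  seg 4: a=0 b=-20698/4941 c=2704/1647 d=-1352/4941
S(21/4) = -72725/26352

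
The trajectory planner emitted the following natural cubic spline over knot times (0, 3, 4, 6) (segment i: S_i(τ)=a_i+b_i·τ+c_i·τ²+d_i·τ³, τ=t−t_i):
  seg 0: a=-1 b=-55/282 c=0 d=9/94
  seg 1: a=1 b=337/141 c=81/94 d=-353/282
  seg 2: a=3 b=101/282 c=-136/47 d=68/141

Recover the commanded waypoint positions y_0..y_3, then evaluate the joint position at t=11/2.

y_0 = S_0(0) = a_0 = -1
y_1 = S_1(0) = a_1 = 1
y_2 = S_2(0) = a_2 = 3
y_3 = S_2(2) = -4
t_q=11/2 is in segment 2 (τ=3/2); S_2(τ)=-253/188

y_0=-1 y_1=1 y_2=3 y_3=-4
S(11/2) = -253/188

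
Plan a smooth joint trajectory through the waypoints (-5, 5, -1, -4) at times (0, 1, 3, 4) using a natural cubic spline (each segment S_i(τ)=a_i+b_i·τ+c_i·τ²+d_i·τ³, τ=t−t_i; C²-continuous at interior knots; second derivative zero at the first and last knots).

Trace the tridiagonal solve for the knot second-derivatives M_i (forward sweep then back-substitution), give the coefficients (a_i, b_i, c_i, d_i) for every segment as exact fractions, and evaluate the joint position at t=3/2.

  seg 0: a=-5 b=199/16 c=0 d=-39/16
  seg 1: a=5 b=41/8 c=-117/16 d=13/8
  seg 2: a=-1 b=-37/8 c=39/16 d=-13/16
S(3/2) = 95/16

Δ: Δ0=10, Δ1=-3, Δ2=-3
row 1: diag=6, rhs=-78; c'=1/3, d'=-13
row 2: denom=6−2·1/3=16/3; d'=(0−2·-13)/(16/3)=39/8
back: M2=39/8
back: M1=-13−1/3·39/8=-117/8
M: M0=0, M1=-117/8, M2=39/8, M3=0
seg 0: a=-5, c=M0/2=0, d=(M1−M0)/(6·1)=-39/16, b=Δ0−h0·(2M0+M1)/6=199/16
seg 1: a=5, c=M1/2=-117/16, d=(M2−M1)/(6·2)=13/8, b=Δ1−h1·(2M1+M2)/6=41/8
seg 2: a=-1, c=M2/2=39/16, d=(M3−M2)/(6·1)=-13/16, b=Δ2−h2·(2M2+M3)/6=-37/8
t_q=3/2 → seg 1, τ=1/2; S=5+41/8·τ+-117/16·τ²+13/8·τ³=95/16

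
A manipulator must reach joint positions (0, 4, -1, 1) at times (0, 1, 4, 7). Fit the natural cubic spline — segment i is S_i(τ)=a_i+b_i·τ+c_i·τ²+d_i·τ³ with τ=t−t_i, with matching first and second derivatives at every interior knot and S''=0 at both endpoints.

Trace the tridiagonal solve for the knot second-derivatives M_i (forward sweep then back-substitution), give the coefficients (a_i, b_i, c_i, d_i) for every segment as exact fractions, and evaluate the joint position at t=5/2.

  seg 0: a=0 b=141/29 c=0 d=-25/29
  seg 1: a=4 b=66/29 c=-75/29 d=332/783
  seg 2: a=-1 b=-52/29 c=107/87 d=-107/783
S(5/2) = 351/116

Δ: Δ0=4, Δ1=-5/3, Δ2=2/3
row 1: diag=8, rhs=-34; c'=3/8, d'=-17/4
row 2: denom=12−3·3/8=87/8; d'=(14−3·-17/4)/(87/8)=214/87
back: M2=214/87
back: M1=-17/4−3/8·214/87=-150/29
M: M0=0, M1=-150/29, M2=214/87, M3=0
seg 0: a=0, c=M0/2=0, d=(M1−M0)/(6·1)=-25/29, b=Δ0−h0·(2M0+M1)/6=141/29
seg 1: a=4, c=M1/2=-75/29, d=(M2−M1)/(6·3)=332/783, b=Δ1−h1·(2M1+M2)/6=66/29
seg 2: a=-1, c=M2/2=107/87, d=(M3−M2)/(6·3)=-107/783, b=Δ2−h2·(2M2+M3)/6=-52/29
t_q=5/2 → seg 1, τ=3/2; S=4+66/29·τ+-75/29·τ²+332/783·τ³=351/116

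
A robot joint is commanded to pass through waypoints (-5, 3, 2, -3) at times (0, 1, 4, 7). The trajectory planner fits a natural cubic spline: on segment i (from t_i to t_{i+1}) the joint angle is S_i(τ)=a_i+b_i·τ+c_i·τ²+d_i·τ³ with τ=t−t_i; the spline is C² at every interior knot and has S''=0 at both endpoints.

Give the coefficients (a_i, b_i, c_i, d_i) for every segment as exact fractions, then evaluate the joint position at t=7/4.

Δ: Δ0=8, Δ1=-1/3, Δ2=-5/3
row 1: diag=8, rhs=-50; c'=3/8, d'=-25/4
row 2: denom=12−3·3/8=87/8; d'=(-8−3·-25/4)/(87/8)=86/87
back: M2=86/87
back: M1=-25/4−3/8·86/87=-192/29
M: M0=0, M1=-192/29, M2=86/87, M3=0
seg 0: a=-5, c=M0/2=0, d=(M1−M0)/(6·1)=-32/29, b=Δ0−h0·(2M0+M1)/6=264/29
seg 1: a=3, c=M1/2=-96/29, d=(M2−M1)/(6·3)=331/783, b=Δ1−h1·(2M1+M2)/6=168/29
seg 2: a=2, c=M2/2=43/87, d=(M3−M2)/(6·3)=-43/783, b=Δ2−h2·(2M2+M3)/6=-77/29
t_q=7/4 → seg 1, τ=3/4; S=3+168/29·τ+-96/29·τ²+331/783·τ³=10507/1856

  seg 0: a=-5 b=264/29 c=0 d=-32/29
  seg 1: a=3 b=168/29 c=-96/29 d=331/783
  seg 2: a=2 b=-77/29 c=43/87 d=-43/783
S(7/4) = 10507/1856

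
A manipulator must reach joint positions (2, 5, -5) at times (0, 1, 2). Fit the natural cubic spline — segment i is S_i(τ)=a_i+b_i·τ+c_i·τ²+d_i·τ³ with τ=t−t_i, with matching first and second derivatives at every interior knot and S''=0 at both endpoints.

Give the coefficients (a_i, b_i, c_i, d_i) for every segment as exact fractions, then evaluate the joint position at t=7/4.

  seg 0: a=2 b=25/4 c=0 d=-13/4
  seg 1: a=5 b=-7/2 c=-39/4 d=13/4
S(7/4) = -445/256

Δ: Δ0=3, Δ1=-10
row 1: diag=4, rhs=-78; c'=1/4, d'=-39/2
back: M1=-39/2
M: M0=0, M1=-39/2, M2=0
seg 0: a=2, c=M0/2=0, d=(M1−M0)/(6·1)=-13/4, b=Δ0−h0·(2M0+M1)/6=25/4
seg 1: a=5, c=M1/2=-39/4, d=(M2−M1)/(6·1)=13/4, b=Δ1−h1·(2M1+M2)/6=-7/2
t_q=7/4 → seg 1, τ=3/4; S=5+-7/2·τ+-39/4·τ²+13/4·τ³=-445/256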